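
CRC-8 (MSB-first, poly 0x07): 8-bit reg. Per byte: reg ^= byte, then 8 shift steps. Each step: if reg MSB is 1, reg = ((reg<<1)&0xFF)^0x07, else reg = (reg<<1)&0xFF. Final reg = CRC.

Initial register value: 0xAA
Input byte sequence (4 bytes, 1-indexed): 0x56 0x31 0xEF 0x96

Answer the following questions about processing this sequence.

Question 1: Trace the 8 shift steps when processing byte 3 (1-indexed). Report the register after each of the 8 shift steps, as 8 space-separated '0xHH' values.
Answer: 0x27 0x4E 0x9C 0x3F 0x7E 0xFC 0xFF 0xF9

Derivation:
After byte 1 (0x56): reg=0xFA
After byte 2 (0x31): reg=0x7F
Register before byte 3: 0x7F
After XOR with byte 0xEF: 0x90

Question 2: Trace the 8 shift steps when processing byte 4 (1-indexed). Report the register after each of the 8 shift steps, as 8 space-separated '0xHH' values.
After byte 1 (0x56): reg=0xFA
After byte 2 (0x31): reg=0x7F
After byte 3 (0xEF): reg=0xF9
Register before byte 4: 0xF9
After XOR with byte 0x96: 0x6F

Answer: 0xDE 0xBB 0x71 0xE2 0xC3 0x81 0x05 0x0A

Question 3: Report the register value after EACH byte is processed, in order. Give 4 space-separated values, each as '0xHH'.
0xFA 0x7F 0xF9 0x0A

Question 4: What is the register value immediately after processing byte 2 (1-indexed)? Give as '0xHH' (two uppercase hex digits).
Answer: 0x7F

Derivation:
After byte 1 (0x56): reg=0xFA
After byte 2 (0x31): reg=0x7F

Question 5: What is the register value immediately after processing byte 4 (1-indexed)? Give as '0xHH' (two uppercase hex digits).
After byte 1 (0x56): reg=0xFA
After byte 2 (0x31): reg=0x7F
After byte 3 (0xEF): reg=0xF9
After byte 4 (0x96): reg=0x0A

Answer: 0x0A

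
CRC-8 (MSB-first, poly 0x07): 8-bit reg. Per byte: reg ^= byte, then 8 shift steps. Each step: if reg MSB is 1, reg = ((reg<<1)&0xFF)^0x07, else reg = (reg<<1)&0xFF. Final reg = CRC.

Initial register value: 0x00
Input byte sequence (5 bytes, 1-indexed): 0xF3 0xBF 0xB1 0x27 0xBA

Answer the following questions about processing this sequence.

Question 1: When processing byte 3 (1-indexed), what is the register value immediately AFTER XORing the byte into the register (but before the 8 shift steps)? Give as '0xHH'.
Register before byte 3: 0x1F
Byte 3: 0xB1
0x1F XOR 0xB1 = 0xAE

Answer: 0xAE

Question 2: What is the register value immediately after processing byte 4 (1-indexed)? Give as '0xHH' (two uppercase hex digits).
After byte 1 (0xF3): reg=0xD7
After byte 2 (0xBF): reg=0x1F
After byte 3 (0xB1): reg=0x43
After byte 4 (0x27): reg=0x3B

Answer: 0x3B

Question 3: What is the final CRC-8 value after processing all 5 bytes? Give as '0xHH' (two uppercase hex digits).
After byte 1 (0xF3): reg=0xD7
After byte 2 (0xBF): reg=0x1F
After byte 3 (0xB1): reg=0x43
After byte 4 (0x27): reg=0x3B
After byte 5 (0xBA): reg=0x8E

Answer: 0x8E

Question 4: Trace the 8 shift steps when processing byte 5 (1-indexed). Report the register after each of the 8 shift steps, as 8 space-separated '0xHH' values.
After byte 1 (0xF3): reg=0xD7
After byte 2 (0xBF): reg=0x1F
After byte 3 (0xB1): reg=0x43
After byte 4 (0x27): reg=0x3B
Register before byte 5: 0x3B
After XOR with byte 0xBA: 0x81

Answer: 0x05 0x0A 0x14 0x28 0x50 0xA0 0x47 0x8E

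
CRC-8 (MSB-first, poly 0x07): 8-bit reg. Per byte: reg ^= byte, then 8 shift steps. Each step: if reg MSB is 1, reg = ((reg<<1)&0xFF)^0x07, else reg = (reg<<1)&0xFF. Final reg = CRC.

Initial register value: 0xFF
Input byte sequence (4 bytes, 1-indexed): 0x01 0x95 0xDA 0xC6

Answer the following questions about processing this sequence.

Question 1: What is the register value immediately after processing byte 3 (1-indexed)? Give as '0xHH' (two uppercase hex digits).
Answer: 0xE8

Derivation:
After byte 1 (0x01): reg=0xF4
After byte 2 (0x95): reg=0x20
After byte 3 (0xDA): reg=0xE8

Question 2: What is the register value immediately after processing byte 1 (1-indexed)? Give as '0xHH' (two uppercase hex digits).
Answer: 0xF4

Derivation:
After byte 1 (0x01): reg=0xF4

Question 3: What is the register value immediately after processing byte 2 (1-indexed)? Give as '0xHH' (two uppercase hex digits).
After byte 1 (0x01): reg=0xF4
After byte 2 (0x95): reg=0x20

Answer: 0x20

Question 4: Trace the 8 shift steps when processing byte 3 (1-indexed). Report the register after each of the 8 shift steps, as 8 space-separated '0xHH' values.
Answer: 0xF3 0xE1 0xC5 0x8D 0x1D 0x3A 0x74 0xE8

Derivation:
After byte 1 (0x01): reg=0xF4
After byte 2 (0x95): reg=0x20
Register before byte 3: 0x20
After XOR with byte 0xDA: 0xFA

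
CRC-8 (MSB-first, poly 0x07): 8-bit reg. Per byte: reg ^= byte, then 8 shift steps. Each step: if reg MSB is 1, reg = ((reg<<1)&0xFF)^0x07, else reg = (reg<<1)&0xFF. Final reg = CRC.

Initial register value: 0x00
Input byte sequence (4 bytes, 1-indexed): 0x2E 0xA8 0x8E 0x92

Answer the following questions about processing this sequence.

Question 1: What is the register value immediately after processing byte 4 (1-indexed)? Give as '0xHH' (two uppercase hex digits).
Answer: 0x84

Derivation:
After byte 1 (0x2E): reg=0xCA
After byte 2 (0xA8): reg=0x29
After byte 3 (0x8E): reg=0x7C
After byte 4 (0x92): reg=0x84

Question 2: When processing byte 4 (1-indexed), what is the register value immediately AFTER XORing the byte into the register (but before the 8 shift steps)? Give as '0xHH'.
Register before byte 4: 0x7C
Byte 4: 0x92
0x7C XOR 0x92 = 0xEE

Answer: 0xEE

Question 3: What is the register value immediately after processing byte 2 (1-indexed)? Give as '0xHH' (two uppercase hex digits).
After byte 1 (0x2E): reg=0xCA
After byte 2 (0xA8): reg=0x29

Answer: 0x29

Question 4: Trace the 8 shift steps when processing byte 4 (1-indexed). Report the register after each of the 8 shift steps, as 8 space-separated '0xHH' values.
Answer: 0xDB 0xB1 0x65 0xCA 0x93 0x21 0x42 0x84

Derivation:
After byte 1 (0x2E): reg=0xCA
After byte 2 (0xA8): reg=0x29
After byte 3 (0x8E): reg=0x7C
Register before byte 4: 0x7C
After XOR with byte 0x92: 0xEE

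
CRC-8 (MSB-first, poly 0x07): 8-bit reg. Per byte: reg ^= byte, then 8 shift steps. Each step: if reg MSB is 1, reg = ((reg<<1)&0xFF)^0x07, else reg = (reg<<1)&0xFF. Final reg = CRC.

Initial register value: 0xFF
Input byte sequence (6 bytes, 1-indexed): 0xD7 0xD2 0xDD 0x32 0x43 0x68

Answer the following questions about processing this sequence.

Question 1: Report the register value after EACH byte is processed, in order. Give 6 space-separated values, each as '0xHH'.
0xD8 0x36 0x9F 0x4A 0x3F 0xA2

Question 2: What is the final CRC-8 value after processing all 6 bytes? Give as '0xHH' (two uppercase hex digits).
Answer: 0xA2

Derivation:
After byte 1 (0xD7): reg=0xD8
After byte 2 (0xD2): reg=0x36
After byte 3 (0xDD): reg=0x9F
After byte 4 (0x32): reg=0x4A
After byte 5 (0x43): reg=0x3F
After byte 6 (0x68): reg=0xA2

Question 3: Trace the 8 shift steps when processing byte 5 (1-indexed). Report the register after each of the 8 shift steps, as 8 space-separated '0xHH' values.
Answer: 0x12 0x24 0x48 0x90 0x27 0x4E 0x9C 0x3F

Derivation:
After byte 1 (0xD7): reg=0xD8
After byte 2 (0xD2): reg=0x36
After byte 3 (0xDD): reg=0x9F
After byte 4 (0x32): reg=0x4A
Register before byte 5: 0x4A
After XOR with byte 0x43: 0x09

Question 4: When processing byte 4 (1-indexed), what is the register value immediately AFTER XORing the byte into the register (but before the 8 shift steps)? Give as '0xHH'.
Register before byte 4: 0x9F
Byte 4: 0x32
0x9F XOR 0x32 = 0xAD

Answer: 0xAD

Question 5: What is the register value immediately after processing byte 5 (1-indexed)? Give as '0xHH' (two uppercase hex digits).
Answer: 0x3F

Derivation:
After byte 1 (0xD7): reg=0xD8
After byte 2 (0xD2): reg=0x36
After byte 3 (0xDD): reg=0x9F
After byte 4 (0x32): reg=0x4A
After byte 5 (0x43): reg=0x3F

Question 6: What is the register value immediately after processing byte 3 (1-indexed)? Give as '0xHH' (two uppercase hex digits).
Answer: 0x9F

Derivation:
After byte 1 (0xD7): reg=0xD8
After byte 2 (0xD2): reg=0x36
After byte 3 (0xDD): reg=0x9F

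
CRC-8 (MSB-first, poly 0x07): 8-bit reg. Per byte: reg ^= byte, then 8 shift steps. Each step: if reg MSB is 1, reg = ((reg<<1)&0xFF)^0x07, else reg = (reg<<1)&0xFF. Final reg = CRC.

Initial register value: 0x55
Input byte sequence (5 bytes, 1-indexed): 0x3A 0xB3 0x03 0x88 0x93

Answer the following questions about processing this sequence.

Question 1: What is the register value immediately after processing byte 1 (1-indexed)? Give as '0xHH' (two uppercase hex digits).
After byte 1 (0x3A): reg=0x0A

Answer: 0x0A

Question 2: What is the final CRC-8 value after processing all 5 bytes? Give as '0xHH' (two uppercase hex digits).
Answer: 0x6D

Derivation:
After byte 1 (0x3A): reg=0x0A
After byte 2 (0xB3): reg=0x26
After byte 3 (0x03): reg=0xFB
After byte 4 (0x88): reg=0x5E
After byte 5 (0x93): reg=0x6D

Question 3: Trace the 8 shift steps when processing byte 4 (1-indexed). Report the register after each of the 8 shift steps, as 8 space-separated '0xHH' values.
After byte 1 (0x3A): reg=0x0A
After byte 2 (0xB3): reg=0x26
After byte 3 (0x03): reg=0xFB
Register before byte 4: 0xFB
After XOR with byte 0x88: 0x73

Answer: 0xE6 0xCB 0x91 0x25 0x4A 0x94 0x2F 0x5E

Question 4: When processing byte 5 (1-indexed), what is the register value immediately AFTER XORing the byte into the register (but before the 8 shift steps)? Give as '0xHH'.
Answer: 0xCD

Derivation:
Register before byte 5: 0x5E
Byte 5: 0x93
0x5E XOR 0x93 = 0xCD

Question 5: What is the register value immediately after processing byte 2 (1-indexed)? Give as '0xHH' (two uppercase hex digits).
Answer: 0x26

Derivation:
After byte 1 (0x3A): reg=0x0A
After byte 2 (0xB3): reg=0x26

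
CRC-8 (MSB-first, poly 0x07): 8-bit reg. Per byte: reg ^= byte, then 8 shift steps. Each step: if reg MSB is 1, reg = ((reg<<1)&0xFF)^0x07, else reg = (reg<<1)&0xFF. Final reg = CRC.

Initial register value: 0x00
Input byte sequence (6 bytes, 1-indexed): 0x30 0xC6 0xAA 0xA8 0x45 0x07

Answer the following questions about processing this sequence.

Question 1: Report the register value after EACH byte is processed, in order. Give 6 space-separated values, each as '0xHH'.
0x90 0xA5 0x2D 0x92 0x2B 0xC4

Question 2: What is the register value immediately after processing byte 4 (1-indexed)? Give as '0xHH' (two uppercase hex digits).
Answer: 0x92

Derivation:
After byte 1 (0x30): reg=0x90
After byte 2 (0xC6): reg=0xA5
After byte 3 (0xAA): reg=0x2D
After byte 4 (0xA8): reg=0x92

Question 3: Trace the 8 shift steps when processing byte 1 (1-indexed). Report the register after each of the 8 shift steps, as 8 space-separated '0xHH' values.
Register before byte 1: 0x00
After XOR with byte 0x30: 0x30

Answer: 0x60 0xC0 0x87 0x09 0x12 0x24 0x48 0x90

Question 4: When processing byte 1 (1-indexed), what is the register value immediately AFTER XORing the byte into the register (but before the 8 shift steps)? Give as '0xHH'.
Register before byte 1: 0x00
Byte 1: 0x30
0x00 XOR 0x30 = 0x30

Answer: 0x30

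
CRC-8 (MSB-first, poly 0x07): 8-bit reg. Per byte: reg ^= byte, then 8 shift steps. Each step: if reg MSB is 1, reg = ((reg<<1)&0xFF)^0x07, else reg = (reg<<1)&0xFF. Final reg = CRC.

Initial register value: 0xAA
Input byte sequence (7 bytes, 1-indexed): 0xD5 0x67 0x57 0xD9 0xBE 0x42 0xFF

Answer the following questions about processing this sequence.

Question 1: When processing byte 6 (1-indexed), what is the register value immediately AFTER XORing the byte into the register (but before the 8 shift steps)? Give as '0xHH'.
Register before byte 6: 0x9F
Byte 6: 0x42
0x9F XOR 0x42 = 0xDD

Answer: 0xDD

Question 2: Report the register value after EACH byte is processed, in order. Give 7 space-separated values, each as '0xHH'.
0x7A 0x53 0x1C 0x55 0x9F 0x1D 0xA0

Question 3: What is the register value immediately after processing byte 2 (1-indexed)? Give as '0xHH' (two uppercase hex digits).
Answer: 0x53

Derivation:
After byte 1 (0xD5): reg=0x7A
After byte 2 (0x67): reg=0x53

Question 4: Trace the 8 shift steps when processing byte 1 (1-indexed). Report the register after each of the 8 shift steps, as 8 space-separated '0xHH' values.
Answer: 0xFE 0xFB 0xF1 0xE5 0xCD 0x9D 0x3D 0x7A

Derivation:
Register before byte 1: 0xAA
After XOR with byte 0xD5: 0x7F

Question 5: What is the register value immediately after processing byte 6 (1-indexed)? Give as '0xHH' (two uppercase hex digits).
Answer: 0x1D

Derivation:
After byte 1 (0xD5): reg=0x7A
After byte 2 (0x67): reg=0x53
After byte 3 (0x57): reg=0x1C
After byte 4 (0xD9): reg=0x55
After byte 5 (0xBE): reg=0x9F
After byte 6 (0x42): reg=0x1D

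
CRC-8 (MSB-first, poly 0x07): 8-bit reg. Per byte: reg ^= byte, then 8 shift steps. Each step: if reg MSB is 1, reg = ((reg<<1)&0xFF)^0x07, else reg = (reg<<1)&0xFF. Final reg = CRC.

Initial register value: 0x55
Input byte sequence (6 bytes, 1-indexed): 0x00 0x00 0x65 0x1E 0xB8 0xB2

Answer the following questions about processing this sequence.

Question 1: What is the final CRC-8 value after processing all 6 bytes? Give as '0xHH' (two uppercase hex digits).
Answer: 0x00

Derivation:
After byte 1 (0x00): reg=0xAC
After byte 2 (0x00): reg=0x4D
After byte 3 (0x65): reg=0xD8
After byte 4 (0x1E): reg=0x5C
After byte 5 (0xB8): reg=0xB2
After byte 6 (0xB2): reg=0x00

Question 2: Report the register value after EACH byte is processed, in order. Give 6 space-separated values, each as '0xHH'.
0xAC 0x4D 0xD8 0x5C 0xB2 0x00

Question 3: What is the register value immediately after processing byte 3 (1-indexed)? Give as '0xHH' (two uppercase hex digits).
After byte 1 (0x00): reg=0xAC
After byte 2 (0x00): reg=0x4D
After byte 3 (0x65): reg=0xD8

Answer: 0xD8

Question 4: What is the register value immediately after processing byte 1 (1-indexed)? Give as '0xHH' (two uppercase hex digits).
Answer: 0xAC

Derivation:
After byte 1 (0x00): reg=0xAC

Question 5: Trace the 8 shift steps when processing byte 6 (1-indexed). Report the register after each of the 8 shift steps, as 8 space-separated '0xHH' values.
After byte 1 (0x00): reg=0xAC
After byte 2 (0x00): reg=0x4D
After byte 3 (0x65): reg=0xD8
After byte 4 (0x1E): reg=0x5C
After byte 5 (0xB8): reg=0xB2
Register before byte 6: 0xB2
After XOR with byte 0xB2: 0x00

Answer: 0x00 0x00 0x00 0x00 0x00 0x00 0x00 0x00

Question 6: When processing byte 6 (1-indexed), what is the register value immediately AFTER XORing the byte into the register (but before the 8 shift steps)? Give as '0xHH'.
Answer: 0x00

Derivation:
Register before byte 6: 0xB2
Byte 6: 0xB2
0xB2 XOR 0xB2 = 0x00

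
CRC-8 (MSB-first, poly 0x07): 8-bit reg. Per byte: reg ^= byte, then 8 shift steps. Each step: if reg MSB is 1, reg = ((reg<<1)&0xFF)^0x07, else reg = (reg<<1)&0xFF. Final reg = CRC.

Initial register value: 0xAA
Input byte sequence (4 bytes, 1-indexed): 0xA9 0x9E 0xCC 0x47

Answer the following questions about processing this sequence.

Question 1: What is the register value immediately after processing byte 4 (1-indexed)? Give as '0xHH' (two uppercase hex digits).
Answer: 0x7C

Derivation:
After byte 1 (0xA9): reg=0x09
After byte 2 (0x9E): reg=0xEC
After byte 3 (0xCC): reg=0xE0
After byte 4 (0x47): reg=0x7C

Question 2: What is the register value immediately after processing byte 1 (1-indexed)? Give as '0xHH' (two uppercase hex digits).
After byte 1 (0xA9): reg=0x09

Answer: 0x09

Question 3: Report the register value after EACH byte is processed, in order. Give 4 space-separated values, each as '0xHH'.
0x09 0xEC 0xE0 0x7C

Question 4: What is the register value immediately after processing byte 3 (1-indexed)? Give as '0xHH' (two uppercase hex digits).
After byte 1 (0xA9): reg=0x09
After byte 2 (0x9E): reg=0xEC
After byte 3 (0xCC): reg=0xE0

Answer: 0xE0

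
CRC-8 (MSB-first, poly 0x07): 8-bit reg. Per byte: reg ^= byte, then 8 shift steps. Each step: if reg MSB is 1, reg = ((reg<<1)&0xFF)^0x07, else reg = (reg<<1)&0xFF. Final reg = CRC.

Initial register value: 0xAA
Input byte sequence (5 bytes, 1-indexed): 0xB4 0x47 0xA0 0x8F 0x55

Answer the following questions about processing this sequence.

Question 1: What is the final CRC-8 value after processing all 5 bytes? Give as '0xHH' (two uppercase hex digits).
Answer: 0x08

Derivation:
After byte 1 (0xB4): reg=0x5A
After byte 2 (0x47): reg=0x53
After byte 3 (0xA0): reg=0xD7
After byte 4 (0x8F): reg=0x8F
After byte 5 (0x55): reg=0x08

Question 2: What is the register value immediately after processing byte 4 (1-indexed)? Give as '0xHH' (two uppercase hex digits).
Answer: 0x8F

Derivation:
After byte 1 (0xB4): reg=0x5A
After byte 2 (0x47): reg=0x53
After byte 3 (0xA0): reg=0xD7
After byte 4 (0x8F): reg=0x8F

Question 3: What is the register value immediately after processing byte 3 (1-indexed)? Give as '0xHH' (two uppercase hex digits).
Answer: 0xD7

Derivation:
After byte 1 (0xB4): reg=0x5A
After byte 2 (0x47): reg=0x53
After byte 3 (0xA0): reg=0xD7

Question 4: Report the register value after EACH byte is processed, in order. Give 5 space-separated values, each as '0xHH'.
0x5A 0x53 0xD7 0x8F 0x08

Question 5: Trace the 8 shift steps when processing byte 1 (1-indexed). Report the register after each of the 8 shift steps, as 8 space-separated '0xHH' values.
Answer: 0x3C 0x78 0xF0 0xE7 0xC9 0x95 0x2D 0x5A

Derivation:
Register before byte 1: 0xAA
After XOR with byte 0xB4: 0x1E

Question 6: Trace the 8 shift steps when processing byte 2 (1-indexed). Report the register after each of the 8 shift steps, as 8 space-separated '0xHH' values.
Answer: 0x3A 0x74 0xE8 0xD7 0xA9 0x55 0xAA 0x53

Derivation:
After byte 1 (0xB4): reg=0x5A
Register before byte 2: 0x5A
After XOR with byte 0x47: 0x1D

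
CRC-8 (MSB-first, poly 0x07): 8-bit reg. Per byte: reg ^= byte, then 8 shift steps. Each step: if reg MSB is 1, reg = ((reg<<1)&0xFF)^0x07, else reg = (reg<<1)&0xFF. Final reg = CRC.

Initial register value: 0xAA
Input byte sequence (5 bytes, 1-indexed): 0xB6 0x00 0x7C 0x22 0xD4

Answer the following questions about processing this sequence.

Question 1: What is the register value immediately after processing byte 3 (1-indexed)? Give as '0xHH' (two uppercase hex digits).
Answer: 0x2B

Derivation:
After byte 1 (0xB6): reg=0x54
After byte 2 (0x00): reg=0xAB
After byte 3 (0x7C): reg=0x2B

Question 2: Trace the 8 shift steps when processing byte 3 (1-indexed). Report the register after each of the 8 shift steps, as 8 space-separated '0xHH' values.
After byte 1 (0xB6): reg=0x54
After byte 2 (0x00): reg=0xAB
Register before byte 3: 0xAB
After XOR with byte 0x7C: 0xD7

Answer: 0xA9 0x55 0xAA 0x53 0xA6 0x4B 0x96 0x2B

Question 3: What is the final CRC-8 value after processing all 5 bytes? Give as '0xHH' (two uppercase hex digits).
After byte 1 (0xB6): reg=0x54
After byte 2 (0x00): reg=0xAB
After byte 3 (0x7C): reg=0x2B
After byte 4 (0x22): reg=0x3F
After byte 5 (0xD4): reg=0x9F

Answer: 0x9F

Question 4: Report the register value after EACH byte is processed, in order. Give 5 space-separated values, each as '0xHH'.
0x54 0xAB 0x2B 0x3F 0x9F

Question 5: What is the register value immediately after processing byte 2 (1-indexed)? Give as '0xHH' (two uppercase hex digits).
Answer: 0xAB

Derivation:
After byte 1 (0xB6): reg=0x54
After byte 2 (0x00): reg=0xAB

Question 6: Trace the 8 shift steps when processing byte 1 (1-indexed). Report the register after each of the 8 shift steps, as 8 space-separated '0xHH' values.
Register before byte 1: 0xAA
After XOR with byte 0xB6: 0x1C

Answer: 0x38 0x70 0xE0 0xC7 0x89 0x15 0x2A 0x54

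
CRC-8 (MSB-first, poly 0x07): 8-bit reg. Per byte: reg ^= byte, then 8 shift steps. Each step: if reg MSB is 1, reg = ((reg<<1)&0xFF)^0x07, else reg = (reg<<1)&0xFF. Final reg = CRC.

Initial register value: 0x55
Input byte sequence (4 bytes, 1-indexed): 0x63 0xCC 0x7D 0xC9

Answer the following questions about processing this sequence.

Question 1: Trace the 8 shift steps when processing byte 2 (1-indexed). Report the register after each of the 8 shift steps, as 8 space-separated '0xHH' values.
After byte 1 (0x63): reg=0x82
Register before byte 2: 0x82
After XOR with byte 0xCC: 0x4E

Answer: 0x9C 0x3F 0x7E 0xFC 0xFF 0xF9 0xF5 0xED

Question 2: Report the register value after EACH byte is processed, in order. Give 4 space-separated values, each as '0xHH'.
0x82 0xED 0xF9 0x90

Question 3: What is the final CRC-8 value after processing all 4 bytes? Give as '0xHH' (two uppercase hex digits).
After byte 1 (0x63): reg=0x82
After byte 2 (0xCC): reg=0xED
After byte 3 (0x7D): reg=0xF9
After byte 4 (0xC9): reg=0x90

Answer: 0x90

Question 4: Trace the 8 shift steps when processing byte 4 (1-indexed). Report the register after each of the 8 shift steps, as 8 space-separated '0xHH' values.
Answer: 0x60 0xC0 0x87 0x09 0x12 0x24 0x48 0x90

Derivation:
After byte 1 (0x63): reg=0x82
After byte 2 (0xCC): reg=0xED
After byte 3 (0x7D): reg=0xF9
Register before byte 4: 0xF9
After XOR with byte 0xC9: 0x30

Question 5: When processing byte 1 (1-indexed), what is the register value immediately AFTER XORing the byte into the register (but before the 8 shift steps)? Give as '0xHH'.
Register before byte 1: 0x55
Byte 1: 0x63
0x55 XOR 0x63 = 0x36

Answer: 0x36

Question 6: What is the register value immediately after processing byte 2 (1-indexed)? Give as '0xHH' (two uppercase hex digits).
After byte 1 (0x63): reg=0x82
After byte 2 (0xCC): reg=0xED

Answer: 0xED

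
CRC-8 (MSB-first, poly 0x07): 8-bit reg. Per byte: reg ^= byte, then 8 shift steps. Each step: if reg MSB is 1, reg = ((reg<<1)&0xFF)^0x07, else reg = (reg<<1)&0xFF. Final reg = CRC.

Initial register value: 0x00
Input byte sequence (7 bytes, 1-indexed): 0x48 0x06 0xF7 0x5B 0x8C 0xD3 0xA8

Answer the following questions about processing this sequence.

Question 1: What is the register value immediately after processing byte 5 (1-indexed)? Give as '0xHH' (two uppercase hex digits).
Answer: 0xE9

Derivation:
After byte 1 (0x48): reg=0xFF
After byte 2 (0x06): reg=0xE1
After byte 3 (0xF7): reg=0x62
After byte 4 (0x5B): reg=0xAF
After byte 5 (0x8C): reg=0xE9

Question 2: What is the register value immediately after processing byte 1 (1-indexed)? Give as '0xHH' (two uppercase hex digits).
Answer: 0xFF

Derivation:
After byte 1 (0x48): reg=0xFF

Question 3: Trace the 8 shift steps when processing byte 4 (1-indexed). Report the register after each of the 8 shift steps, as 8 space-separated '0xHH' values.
After byte 1 (0x48): reg=0xFF
After byte 2 (0x06): reg=0xE1
After byte 3 (0xF7): reg=0x62
Register before byte 4: 0x62
After XOR with byte 0x5B: 0x39

Answer: 0x72 0xE4 0xCF 0x99 0x35 0x6A 0xD4 0xAF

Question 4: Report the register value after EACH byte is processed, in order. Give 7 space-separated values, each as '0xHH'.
0xFF 0xE1 0x62 0xAF 0xE9 0xA6 0x2A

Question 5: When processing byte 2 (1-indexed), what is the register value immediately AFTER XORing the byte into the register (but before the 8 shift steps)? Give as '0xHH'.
Register before byte 2: 0xFF
Byte 2: 0x06
0xFF XOR 0x06 = 0xF9

Answer: 0xF9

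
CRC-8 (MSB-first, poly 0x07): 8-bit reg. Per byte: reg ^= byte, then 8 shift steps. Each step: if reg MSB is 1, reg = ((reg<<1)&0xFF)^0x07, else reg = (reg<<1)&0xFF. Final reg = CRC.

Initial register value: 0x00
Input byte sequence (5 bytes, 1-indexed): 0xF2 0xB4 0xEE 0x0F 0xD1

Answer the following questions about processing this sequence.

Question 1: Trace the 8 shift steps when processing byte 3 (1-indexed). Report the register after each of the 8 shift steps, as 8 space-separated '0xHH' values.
After byte 1 (0xF2): reg=0xD0
After byte 2 (0xB4): reg=0x3B
Register before byte 3: 0x3B
After XOR with byte 0xEE: 0xD5

Answer: 0xAD 0x5D 0xBA 0x73 0xE6 0xCB 0x91 0x25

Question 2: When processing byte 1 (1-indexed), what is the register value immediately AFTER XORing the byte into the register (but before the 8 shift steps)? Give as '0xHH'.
Answer: 0xF2

Derivation:
Register before byte 1: 0x00
Byte 1: 0xF2
0x00 XOR 0xF2 = 0xF2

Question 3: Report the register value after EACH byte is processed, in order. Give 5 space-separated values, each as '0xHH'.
0xD0 0x3B 0x25 0xD6 0x15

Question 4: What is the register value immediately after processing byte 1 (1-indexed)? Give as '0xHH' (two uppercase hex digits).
After byte 1 (0xF2): reg=0xD0

Answer: 0xD0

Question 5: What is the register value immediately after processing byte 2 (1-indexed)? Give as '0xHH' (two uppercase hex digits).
Answer: 0x3B

Derivation:
After byte 1 (0xF2): reg=0xD0
After byte 2 (0xB4): reg=0x3B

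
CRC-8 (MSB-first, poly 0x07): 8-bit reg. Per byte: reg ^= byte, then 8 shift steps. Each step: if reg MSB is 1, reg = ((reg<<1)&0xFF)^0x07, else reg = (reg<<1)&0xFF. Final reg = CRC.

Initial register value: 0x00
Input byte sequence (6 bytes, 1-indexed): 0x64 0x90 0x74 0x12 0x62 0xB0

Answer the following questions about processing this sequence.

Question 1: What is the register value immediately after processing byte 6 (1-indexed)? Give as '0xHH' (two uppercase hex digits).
Answer: 0x94

Derivation:
After byte 1 (0x64): reg=0x3B
After byte 2 (0x90): reg=0x58
After byte 3 (0x74): reg=0xC4
After byte 4 (0x12): reg=0x2C
After byte 5 (0x62): reg=0xED
After byte 6 (0xB0): reg=0x94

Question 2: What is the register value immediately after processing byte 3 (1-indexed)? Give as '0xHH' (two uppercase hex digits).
Answer: 0xC4

Derivation:
After byte 1 (0x64): reg=0x3B
After byte 2 (0x90): reg=0x58
After byte 3 (0x74): reg=0xC4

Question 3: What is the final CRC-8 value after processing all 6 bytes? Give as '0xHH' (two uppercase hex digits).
Answer: 0x94

Derivation:
After byte 1 (0x64): reg=0x3B
After byte 2 (0x90): reg=0x58
After byte 3 (0x74): reg=0xC4
After byte 4 (0x12): reg=0x2C
After byte 5 (0x62): reg=0xED
After byte 6 (0xB0): reg=0x94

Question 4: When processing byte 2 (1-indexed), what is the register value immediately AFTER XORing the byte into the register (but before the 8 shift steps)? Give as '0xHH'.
Answer: 0xAB

Derivation:
Register before byte 2: 0x3B
Byte 2: 0x90
0x3B XOR 0x90 = 0xAB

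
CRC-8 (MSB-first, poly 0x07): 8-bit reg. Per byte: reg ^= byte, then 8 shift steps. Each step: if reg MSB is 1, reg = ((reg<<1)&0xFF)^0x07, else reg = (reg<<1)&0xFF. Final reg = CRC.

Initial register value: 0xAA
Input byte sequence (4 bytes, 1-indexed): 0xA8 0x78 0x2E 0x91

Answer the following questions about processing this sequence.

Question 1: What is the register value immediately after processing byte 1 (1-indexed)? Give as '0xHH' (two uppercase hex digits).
After byte 1 (0xA8): reg=0x0E

Answer: 0x0E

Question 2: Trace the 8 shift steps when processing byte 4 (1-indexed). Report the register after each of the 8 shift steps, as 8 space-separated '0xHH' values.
Answer: 0x09 0x12 0x24 0x48 0x90 0x27 0x4E 0x9C

Derivation:
After byte 1 (0xA8): reg=0x0E
After byte 2 (0x78): reg=0x45
After byte 3 (0x2E): reg=0x16
Register before byte 4: 0x16
After XOR with byte 0x91: 0x87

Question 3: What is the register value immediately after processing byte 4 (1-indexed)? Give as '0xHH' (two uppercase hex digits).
After byte 1 (0xA8): reg=0x0E
After byte 2 (0x78): reg=0x45
After byte 3 (0x2E): reg=0x16
After byte 4 (0x91): reg=0x9C

Answer: 0x9C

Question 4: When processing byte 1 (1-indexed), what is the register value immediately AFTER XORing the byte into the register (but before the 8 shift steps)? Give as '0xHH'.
Register before byte 1: 0xAA
Byte 1: 0xA8
0xAA XOR 0xA8 = 0x02

Answer: 0x02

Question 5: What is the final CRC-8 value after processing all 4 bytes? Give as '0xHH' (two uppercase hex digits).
Answer: 0x9C

Derivation:
After byte 1 (0xA8): reg=0x0E
After byte 2 (0x78): reg=0x45
After byte 3 (0x2E): reg=0x16
After byte 4 (0x91): reg=0x9C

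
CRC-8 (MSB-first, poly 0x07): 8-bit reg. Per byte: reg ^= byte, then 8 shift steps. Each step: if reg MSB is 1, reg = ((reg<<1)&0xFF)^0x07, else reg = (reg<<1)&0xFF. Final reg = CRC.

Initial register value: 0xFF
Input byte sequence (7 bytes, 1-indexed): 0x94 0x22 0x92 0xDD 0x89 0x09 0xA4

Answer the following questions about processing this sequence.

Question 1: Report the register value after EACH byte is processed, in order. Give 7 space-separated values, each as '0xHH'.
0x16 0x8C 0x5A 0x9C 0x6B 0x29 0xAA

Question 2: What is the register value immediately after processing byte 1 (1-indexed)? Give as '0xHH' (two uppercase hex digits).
Answer: 0x16

Derivation:
After byte 1 (0x94): reg=0x16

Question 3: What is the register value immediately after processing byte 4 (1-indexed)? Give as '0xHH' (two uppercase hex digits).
After byte 1 (0x94): reg=0x16
After byte 2 (0x22): reg=0x8C
After byte 3 (0x92): reg=0x5A
After byte 4 (0xDD): reg=0x9C

Answer: 0x9C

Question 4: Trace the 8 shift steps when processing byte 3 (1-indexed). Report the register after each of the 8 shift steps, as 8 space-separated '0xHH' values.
After byte 1 (0x94): reg=0x16
After byte 2 (0x22): reg=0x8C
Register before byte 3: 0x8C
After XOR with byte 0x92: 0x1E

Answer: 0x3C 0x78 0xF0 0xE7 0xC9 0x95 0x2D 0x5A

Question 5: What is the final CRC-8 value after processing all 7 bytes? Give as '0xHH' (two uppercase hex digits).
After byte 1 (0x94): reg=0x16
After byte 2 (0x22): reg=0x8C
After byte 3 (0x92): reg=0x5A
After byte 4 (0xDD): reg=0x9C
After byte 5 (0x89): reg=0x6B
After byte 6 (0x09): reg=0x29
After byte 7 (0xA4): reg=0xAA

Answer: 0xAA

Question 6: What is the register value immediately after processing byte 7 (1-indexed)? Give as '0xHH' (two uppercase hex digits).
Answer: 0xAA

Derivation:
After byte 1 (0x94): reg=0x16
After byte 2 (0x22): reg=0x8C
After byte 3 (0x92): reg=0x5A
After byte 4 (0xDD): reg=0x9C
After byte 5 (0x89): reg=0x6B
After byte 6 (0x09): reg=0x29
After byte 7 (0xA4): reg=0xAA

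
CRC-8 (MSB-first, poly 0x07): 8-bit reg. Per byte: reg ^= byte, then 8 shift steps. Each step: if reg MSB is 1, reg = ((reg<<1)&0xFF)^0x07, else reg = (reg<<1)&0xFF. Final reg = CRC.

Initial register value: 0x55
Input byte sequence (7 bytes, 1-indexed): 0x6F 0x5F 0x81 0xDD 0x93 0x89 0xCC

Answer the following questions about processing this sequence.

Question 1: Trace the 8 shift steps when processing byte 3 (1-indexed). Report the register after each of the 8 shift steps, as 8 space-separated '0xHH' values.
Answer: 0xC0 0x87 0x09 0x12 0x24 0x48 0x90 0x27

Derivation:
After byte 1 (0x6F): reg=0xA6
After byte 2 (0x5F): reg=0xE1
Register before byte 3: 0xE1
After XOR with byte 0x81: 0x60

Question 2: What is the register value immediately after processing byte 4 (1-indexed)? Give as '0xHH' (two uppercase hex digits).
After byte 1 (0x6F): reg=0xA6
After byte 2 (0x5F): reg=0xE1
After byte 3 (0x81): reg=0x27
After byte 4 (0xDD): reg=0xE8

Answer: 0xE8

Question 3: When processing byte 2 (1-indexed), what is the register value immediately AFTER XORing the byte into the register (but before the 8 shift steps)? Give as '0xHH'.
Register before byte 2: 0xA6
Byte 2: 0x5F
0xA6 XOR 0x5F = 0xF9

Answer: 0xF9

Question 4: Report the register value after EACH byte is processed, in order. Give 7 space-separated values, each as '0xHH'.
0xA6 0xE1 0x27 0xE8 0x66 0x83 0xEA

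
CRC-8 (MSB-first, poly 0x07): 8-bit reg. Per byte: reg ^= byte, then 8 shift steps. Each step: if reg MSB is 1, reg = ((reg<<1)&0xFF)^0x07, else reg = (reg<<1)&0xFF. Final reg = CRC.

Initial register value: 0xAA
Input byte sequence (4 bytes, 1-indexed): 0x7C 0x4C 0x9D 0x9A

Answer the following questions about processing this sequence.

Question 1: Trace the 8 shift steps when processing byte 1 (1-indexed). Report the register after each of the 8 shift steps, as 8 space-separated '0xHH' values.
Answer: 0xAB 0x51 0xA2 0x43 0x86 0x0B 0x16 0x2C

Derivation:
Register before byte 1: 0xAA
After XOR with byte 0x7C: 0xD6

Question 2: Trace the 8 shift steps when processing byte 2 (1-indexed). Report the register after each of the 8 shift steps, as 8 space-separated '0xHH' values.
After byte 1 (0x7C): reg=0x2C
Register before byte 2: 0x2C
After XOR with byte 0x4C: 0x60

Answer: 0xC0 0x87 0x09 0x12 0x24 0x48 0x90 0x27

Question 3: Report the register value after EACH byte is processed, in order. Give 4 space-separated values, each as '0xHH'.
0x2C 0x27 0x2F 0x02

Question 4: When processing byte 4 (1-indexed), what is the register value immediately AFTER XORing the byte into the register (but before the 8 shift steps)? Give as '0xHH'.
Answer: 0xB5

Derivation:
Register before byte 4: 0x2F
Byte 4: 0x9A
0x2F XOR 0x9A = 0xB5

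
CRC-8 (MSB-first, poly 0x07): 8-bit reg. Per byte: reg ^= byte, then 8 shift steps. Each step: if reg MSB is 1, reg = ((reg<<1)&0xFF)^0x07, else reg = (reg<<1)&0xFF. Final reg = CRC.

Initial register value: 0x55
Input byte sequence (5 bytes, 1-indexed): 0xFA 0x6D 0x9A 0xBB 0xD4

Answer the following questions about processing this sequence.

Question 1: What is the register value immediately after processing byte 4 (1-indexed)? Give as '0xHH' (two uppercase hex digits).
After byte 1 (0xFA): reg=0x44
After byte 2 (0x6D): reg=0xDF
After byte 3 (0x9A): reg=0xDC
After byte 4 (0xBB): reg=0x32

Answer: 0x32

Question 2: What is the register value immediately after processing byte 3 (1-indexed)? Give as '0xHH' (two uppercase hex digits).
After byte 1 (0xFA): reg=0x44
After byte 2 (0x6D): reg=0xDF
After byte 3 (0x9A): reg=0xDC

Answer: 0xDC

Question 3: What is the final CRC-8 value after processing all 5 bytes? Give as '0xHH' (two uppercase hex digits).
Answer: 0xBC

Derivation:
After byte 1 (0xFA): reg=0x44
After byte 2 (0x6D): reg=0xDF
After byte 3 (0x9A): reg=0xDC
After byte 4 (0xBB): reg=0x32
After byte 5 (0xD4): reg=0xBC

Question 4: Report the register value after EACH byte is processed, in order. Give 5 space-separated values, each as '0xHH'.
0x44 0xDF 0xDC 0x32 0xBC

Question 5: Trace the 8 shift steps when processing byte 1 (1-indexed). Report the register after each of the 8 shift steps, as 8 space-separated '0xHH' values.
Register before byte 1: 0x55
After XOR with byte 0xFA: 0xAF

Answer: 0x59 0xB2 0x63 0xC6 0x8B 0x11 0x22 0x44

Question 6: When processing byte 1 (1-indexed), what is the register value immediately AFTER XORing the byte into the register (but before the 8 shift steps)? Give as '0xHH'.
Register before byte 1: 0x55
Byte 1: 0xFA
0x55 XOR 0xFA = 0xAF

Answer: 0xAF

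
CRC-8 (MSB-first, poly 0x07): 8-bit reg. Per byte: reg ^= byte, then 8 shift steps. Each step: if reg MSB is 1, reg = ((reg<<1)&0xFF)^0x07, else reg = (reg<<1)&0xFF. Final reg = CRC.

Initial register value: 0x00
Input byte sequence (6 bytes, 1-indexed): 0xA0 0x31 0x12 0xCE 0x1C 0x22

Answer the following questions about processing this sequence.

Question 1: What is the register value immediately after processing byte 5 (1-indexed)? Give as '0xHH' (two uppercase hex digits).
Answer: 0x57

Derivation:
After byte 1 (0xA0): reg=0x69
After byte 2 (0x31): reg=0x8F
After byte 3 (0x12): reg=0xDA
After byte 4 (0xCE): reg=0x6C
After byte 5 (0x1C): reg=0x57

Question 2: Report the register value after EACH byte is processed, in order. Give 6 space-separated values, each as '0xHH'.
0x69 0x8F 0xDA 0x6C 0x57 0x4C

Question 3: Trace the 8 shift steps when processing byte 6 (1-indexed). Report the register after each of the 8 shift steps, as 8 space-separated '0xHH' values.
After byte 1 (0xA0): reg=0x69
After byte 2 (0x31): reg=0x8F
After byte 3 (0x12): reg=0xDA
After byte 4 (0xCE): reg=0x6C
After byte 5 (0x1C): reg=0x57
Register before byte 6: 0x57
After XOR with byte 0x22: 0x75

Answer: 0xEA 0xD3 0xA1 0x45 0x8A 0x13 0x26 0x4C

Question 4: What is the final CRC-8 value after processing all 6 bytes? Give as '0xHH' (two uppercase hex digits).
Answer: 0x4C

Derivation:
After byte 1 (0xA0): reg=0x69
After byte 2 (0x31): reg=0x8F
After byte 3 (0x12): reg=0xDA
After byte 4 (0xCE): reg=0x6C
After byte 5 (0x1C): reg=0x57
After byte 6 (0x22): reg=0x4C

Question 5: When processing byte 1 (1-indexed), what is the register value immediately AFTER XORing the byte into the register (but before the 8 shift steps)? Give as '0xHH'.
Answer: 0xA0

Derivation:
Register before byte 1: 0x00
Byte 1: 0xA0
0x00 XOR 0xA0 = 0xA0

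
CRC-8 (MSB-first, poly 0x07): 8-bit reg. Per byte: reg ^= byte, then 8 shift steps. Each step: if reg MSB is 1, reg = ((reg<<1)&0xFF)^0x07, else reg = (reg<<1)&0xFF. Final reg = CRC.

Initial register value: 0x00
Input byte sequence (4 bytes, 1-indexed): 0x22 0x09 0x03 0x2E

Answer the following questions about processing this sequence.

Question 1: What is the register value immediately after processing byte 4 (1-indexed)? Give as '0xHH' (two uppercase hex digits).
After byte 1 (0x22): reg=0xEE
After byte 2 (0x09): reg=0xBB
After byte 3 (0x03): reg=0x21
After byte 4 (0x2E): reg=0x2D

Answer: 0x2D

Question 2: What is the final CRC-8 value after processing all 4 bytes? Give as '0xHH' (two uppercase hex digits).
Answer: 0x2D

Derivation:
After byte 1 (0x22): reg=0xEE
After byte 2 (0x09): reg=0xBB
After byte 3 (0x03): reg=0x21
After byte 4 (0x2E): reg=0x2D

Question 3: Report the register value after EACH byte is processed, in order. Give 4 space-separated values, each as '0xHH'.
0xEE 0xBB 0x21 0x2D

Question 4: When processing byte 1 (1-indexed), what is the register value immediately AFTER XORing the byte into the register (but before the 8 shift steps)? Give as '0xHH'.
Register before byte 1: 0x00
Byte 1: 0x22
0x00 XOR 0x22 = 0x22

Answer: 0x22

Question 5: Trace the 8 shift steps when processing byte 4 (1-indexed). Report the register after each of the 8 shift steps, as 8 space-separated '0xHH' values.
After byte 1 (0x22): reg=0xEE
After byte 2 (0x09): reg=0xBB
After byte 3 (0x03): reg=0x21
Register before byte 4: 0x21
After XOR with byte 0x2E: 0x0F

Answer: 0x1E 0x3C 0x78 0xF0 0xE7 0xC9 0x95 0x2D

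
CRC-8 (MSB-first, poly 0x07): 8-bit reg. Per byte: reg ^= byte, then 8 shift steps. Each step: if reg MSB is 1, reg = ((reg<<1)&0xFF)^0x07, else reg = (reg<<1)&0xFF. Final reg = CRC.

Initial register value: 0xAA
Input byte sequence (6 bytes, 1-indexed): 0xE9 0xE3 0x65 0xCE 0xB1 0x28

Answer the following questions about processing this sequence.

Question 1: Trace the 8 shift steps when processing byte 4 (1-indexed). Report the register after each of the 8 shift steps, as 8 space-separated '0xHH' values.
After byte 1 (0xE9): reg=0xCE
After byte 2 (0xE3): reg=0xC3
After byte 3 (0x65): reg=0x7B
Register before byte 4: 0x7B
After XOR with byte 0xCE: 0xB5

Answer: 0x6D 0xDA 0xB3 0x61 0xC2 0x83 0x01 0x02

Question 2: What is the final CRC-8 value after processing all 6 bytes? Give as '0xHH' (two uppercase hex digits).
After byte 1 (0xE9): reg=0xCE
After byte 2 (0xE3): reg=0xC3
After byte 3 (0x65): reg=0x7B
After byte 4 (0xCE): reg=0x02
After byte 5 (0xB1): reg=0x10
After byte 6 (0x28): reg=0xA8

Answer: 0xA8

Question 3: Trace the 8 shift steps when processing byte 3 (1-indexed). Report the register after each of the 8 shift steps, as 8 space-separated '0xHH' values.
After byte 1 (0xE9): reg=0xCE
After byte 2 (0xE3): reg=0xC3
Register before byte 3: 0xC3
After XOR with byte 0x65: 0xA6

Answer: 0x4B 0x96 0x2B 0x56 0xAC 0x5F 0xBE 0x7B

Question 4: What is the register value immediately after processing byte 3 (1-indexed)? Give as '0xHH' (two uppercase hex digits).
Answer: 0x7B

Derivation:
After byte 1 (0xE9): reg=0xCE
After byte 2 (0xE3): reg=0xC3
After byte 3 (0x65): reg=0x7B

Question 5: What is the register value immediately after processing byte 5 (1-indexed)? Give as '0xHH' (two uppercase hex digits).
After byte 1 (0xE9): reg=0xCE
After byte 2 (0xE3): reg=0xC3
After byte 3 (0x65): reg=0x7B
After byte 4 (0xCE): reg=0x02
After byte 5 (0xB1): reg=0x10

Answer: 0x10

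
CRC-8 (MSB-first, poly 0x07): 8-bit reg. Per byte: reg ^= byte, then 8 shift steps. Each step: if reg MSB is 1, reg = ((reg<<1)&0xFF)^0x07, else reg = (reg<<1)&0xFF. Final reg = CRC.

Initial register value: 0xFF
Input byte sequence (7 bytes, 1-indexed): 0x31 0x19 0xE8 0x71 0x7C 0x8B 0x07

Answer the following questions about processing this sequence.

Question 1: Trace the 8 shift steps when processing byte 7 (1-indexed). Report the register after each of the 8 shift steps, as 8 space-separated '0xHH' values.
Answer: 0xA6 0x4B 0x96 0x2B 0x56 0xAC 0x5F 0xBE

Derivation:
After byte 1 (0x31): reg=0x64
After byte 2 (0x19): reg=0x74
After byte 3 (0xE8): reg=0xDD
After byte 4 (0x71): reg=0x4D
After byte 5 (0x7C): reg=0x97
After byte 6 (0x8B): reg=0x54
Register before byte 7: 0x54
After XOR with byte 0x07: 0x53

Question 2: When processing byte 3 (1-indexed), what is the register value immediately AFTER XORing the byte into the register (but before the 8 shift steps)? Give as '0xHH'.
Register before byte 3: 0x74
Byte 3: 0xE8
0x74 XOR 0xE8 = 0x9C

Answer: 0x9C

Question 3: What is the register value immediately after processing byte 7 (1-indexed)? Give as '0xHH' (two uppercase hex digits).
After byte 1 (0x31): reg=0x64
After byte 2 (0x19): reg=0x74
After byte 3 (0xE8): reg=0xDD
After byte 4 (0x71): reg=0x4D
After byte 5 (0x7C): reg=0x97
After byte 6 (0x8B): reg=0x54
After byte 7 (0x07): reg=0xBE

Answer: 0xBE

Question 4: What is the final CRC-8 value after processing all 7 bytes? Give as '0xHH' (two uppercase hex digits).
Answer: 0xBE

Derivation:
After byte 1 (0x31): reg=0x64
After byte 2 (0x19): reg=0x74
After byte 3 (0xE8): reg=0xDD
After byte 4 (0x71): reg=0x4D
After byte 5 (0x7C): reg=0x97
After byte 6 (0x8B): reg=0x54
After byte 7 (0x07): reg=0xBE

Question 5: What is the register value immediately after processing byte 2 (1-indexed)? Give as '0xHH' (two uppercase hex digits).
After byte 1 (0x31): reg=0x64
After byte 2 (0x19): reg=0x74

Answer: 0x74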